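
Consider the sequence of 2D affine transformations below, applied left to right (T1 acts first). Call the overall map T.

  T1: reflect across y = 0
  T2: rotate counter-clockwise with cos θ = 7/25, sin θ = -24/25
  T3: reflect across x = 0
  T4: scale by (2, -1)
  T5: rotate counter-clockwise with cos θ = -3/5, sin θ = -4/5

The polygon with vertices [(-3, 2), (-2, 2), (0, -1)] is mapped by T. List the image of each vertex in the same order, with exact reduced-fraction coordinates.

T1 reflect across y = 0: (-3, 2) → (-3, -2); (-2, 2) → (-2, -2); (0, -1) → (0, 1)
T2 rotate counter-clockwise with cos θ = 7/25, sin θ = -24/25: (-3, -2) → (-69/25, 58/25); (-2, -2) → (-62/25, 34/25); (0, 1) → (24/25, 7/25)
T3 reflect across x = 0: (-69/25, 58/25) → (69/25, 58/25); (-62/25, 34/25) → (62/25, 34/25); (24/25, 7/25) → (-24/25, 7/25)
T4 scale by (2, -1): (69/25, 58/25) → (138/25, -58/25); (62/25, 34/25) → (124/25, -34/25); (-24/25, 7/25) → (-48/25, -7/25)
T5 rotate counter-clockwise with cos θ = -3/5, sin θ = -4/5: (138/25, -58/25) → (-646/125, -378/125); (124/25, -34/25) → (-508/125, -394/125); (-48/25, -7/25) → (116/125, 213/125)

image vertices: (-646/125, -378/125), (-508/125, -394/125), (116/125, 213/125)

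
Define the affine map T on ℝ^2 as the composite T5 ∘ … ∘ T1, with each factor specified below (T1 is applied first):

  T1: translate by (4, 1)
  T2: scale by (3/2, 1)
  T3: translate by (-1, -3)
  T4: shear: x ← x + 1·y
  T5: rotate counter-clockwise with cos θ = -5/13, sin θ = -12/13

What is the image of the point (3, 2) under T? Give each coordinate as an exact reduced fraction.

T1 translate by (4, 1): (3, 2) → (7, 3)
T2 scale by (3/2, 1): (7, 3) → (21/2, 3)
T3 translate by (-1, -3): (21/2, 3) → (19/2, 0)
T4 shear: x ← x + 1·y: (19/2, 0) → (19/2, 0)
T5 rotate counter-clockwise with cos θ = -5/13, sin θ = -12/13: (19/2, 0) → (-95/26, -114/13)

T(p) = (-95/26, -114/13)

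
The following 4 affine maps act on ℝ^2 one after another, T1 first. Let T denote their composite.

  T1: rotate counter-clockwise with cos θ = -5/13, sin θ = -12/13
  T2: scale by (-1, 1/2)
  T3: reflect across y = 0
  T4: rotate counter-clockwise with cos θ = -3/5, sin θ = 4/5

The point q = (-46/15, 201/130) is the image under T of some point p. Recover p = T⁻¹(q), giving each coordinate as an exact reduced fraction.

T1 = [-5/13 12/13 0; -12/13 -5/13 0; 0 0 1]
T2·T1 = [5/13 -12/13 0; -6/13 -5/26 0; 0 0 1]
T3·…·T1 = [5/13 -12/13 0; 6/13 5/26 0; 0 0 1]
T4·…·T1 = [-3/5 2/5 0; 2/65 -111/130 0; 0 0 1]
det M = 1/2; M⁻¹ = [-111/65 -4/5 0; -4/65 -6/5 0; 0 0 1]
M⁻¹ · (-46/15, 201/130)ᵀ = (4, -5/3)ᵀ

p = (4, -5/3)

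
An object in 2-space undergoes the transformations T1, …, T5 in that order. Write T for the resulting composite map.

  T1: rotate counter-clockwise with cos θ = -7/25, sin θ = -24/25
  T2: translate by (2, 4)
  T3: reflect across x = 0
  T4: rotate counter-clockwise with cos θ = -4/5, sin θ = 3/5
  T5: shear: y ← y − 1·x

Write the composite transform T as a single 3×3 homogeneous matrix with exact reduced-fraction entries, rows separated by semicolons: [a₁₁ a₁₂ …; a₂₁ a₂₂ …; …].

T = [44/125 117/125 -4/5; 73/125 -161/125 -18/5; 0 0 1]

T1 = [-7/25 24/25 0; -24/25 -7/25 0; 0 0 1]
T2·T1 = [-7/25 24/25 2; -24/25 -7/25 4; 0 0 1]
T3·…·T1 = [7/25 -24/25 -2; -24/25 -7/25 4; 0 0 1]
T4·…·T1 = [44/125 117/125 -4/5; 117/125 -44/125 -22/5; 0 0 1]
T5·…·T1 = [44/125 117/125 -4/5; 73/125 -161/125 -18/5; 0 0 1]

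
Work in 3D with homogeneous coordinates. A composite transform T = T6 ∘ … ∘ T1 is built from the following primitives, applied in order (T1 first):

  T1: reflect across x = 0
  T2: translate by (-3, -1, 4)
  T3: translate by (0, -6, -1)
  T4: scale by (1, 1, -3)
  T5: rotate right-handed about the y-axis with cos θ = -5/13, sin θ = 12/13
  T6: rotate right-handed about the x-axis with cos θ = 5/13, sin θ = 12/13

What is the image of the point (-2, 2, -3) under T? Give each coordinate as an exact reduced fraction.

T(p) = (5/13, -469/169, -720/169)

T1 reflect across x = 0: (-2, 2, -3) → (2, 2, -3)
T2 translate by (-3, -1, 4): (2, 2, -3) → (-1, 1, 1)
T3 translate by (0, -6, -1): (-1, 1, 1) → (-1, -5, 0)
T4 scale by (1, 1, -3): (-1, -5, 0) → (-1, -5, 0)
T5 rotate right-handed about the y-axis with cos θ = -5/13, sin θ = 12/13: (-1, -5, 0) → (5/13, -5, 12/13)
T6 rotate right-handed about the x-axis with cos θ = 5/13, sin θ = 12/13: (5/13, -5, 12/13) → (5/13, -469/169, -720/169)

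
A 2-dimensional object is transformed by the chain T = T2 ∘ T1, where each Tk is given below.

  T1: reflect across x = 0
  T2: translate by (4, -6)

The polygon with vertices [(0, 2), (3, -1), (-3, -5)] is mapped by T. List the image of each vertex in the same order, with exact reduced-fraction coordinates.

T1 reflect across x = 0: (0, 2) → (0, 2); (3, -1) → (-3, -1); (-3, -5) → (3, -5)
T2 translate by (4, -6): (0, 2) → (4, -4); (-3, -1) → (1, -7); (3, -5) → (7, -11)

image vertices: (4, -4), (1, -7), (7, -11)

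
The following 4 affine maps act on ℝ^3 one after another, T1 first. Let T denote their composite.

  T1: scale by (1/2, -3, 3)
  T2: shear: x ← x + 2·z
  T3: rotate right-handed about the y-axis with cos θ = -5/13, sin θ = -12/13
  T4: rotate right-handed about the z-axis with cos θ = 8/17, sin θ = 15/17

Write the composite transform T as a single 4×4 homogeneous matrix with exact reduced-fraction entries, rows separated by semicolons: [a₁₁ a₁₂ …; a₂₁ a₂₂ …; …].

T = [-20/221 45/17 -528/221 0; -75/442 -24/17 -990/221 0; 6/13 0 57/13 0; 0 0 0 1]

T1 = [1/2 0 0 0; 0 -3 0 0; 0 0 3 0; 0 0 0 1]
T2·T1 = [1/2 0 6 0; 0 -3 0 0; 0 0 3 0; 0 0 0 1]
T3·…·T1 = [-5/26 0 -66/13 0; 0 -3 0 0; 6/13 0 57/13 0; 0 0 0 1]
T4·…·T1 = [-20/221 45/17 -528/221 0; -75/442 -24/17 -990/221 0; 6/13 0 57/13 0; 0 0 0 1]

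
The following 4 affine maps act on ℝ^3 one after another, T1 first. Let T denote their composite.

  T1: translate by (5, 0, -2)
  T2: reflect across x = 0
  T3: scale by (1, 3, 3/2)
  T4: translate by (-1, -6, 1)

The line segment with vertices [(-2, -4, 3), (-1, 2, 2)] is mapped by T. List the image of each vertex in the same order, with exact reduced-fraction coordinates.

T1 translate by (5, 0, -2): (-2, -4, 3) → (3, -4, 1); (-1, 2, 2) → (4, 2, 0)
T2 reflect across x = 0: (3, -4, 1) → (-3, -4, 1); (4, 2, 0) → (-4, 2, 0)
T3 scale by (1, 3, 3/2): (-3, -4, 1) → (-3, -12, 3/2); (-4, 2, 0) → (-4, 6, 0)
T4 translate by (-1, -6, 1): (-3, -12, 3/2) → (-4, -18, 5/2); (-4, 6, 0) → (-5, 0, 1)

image vertices: (-4, -18, 5/2), (-5, 0, 1)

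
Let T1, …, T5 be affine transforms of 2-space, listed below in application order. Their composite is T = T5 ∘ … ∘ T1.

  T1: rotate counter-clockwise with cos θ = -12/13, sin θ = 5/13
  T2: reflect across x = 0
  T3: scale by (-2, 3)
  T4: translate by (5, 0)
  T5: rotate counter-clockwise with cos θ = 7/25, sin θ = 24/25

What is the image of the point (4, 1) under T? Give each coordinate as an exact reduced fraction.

T1 rotate counter-clockwise with cos θ = -12/13, sin θ = 5/13: (4, 1) → (-53/13, 8/13)
T2 reflect across x = 0: (-53/13, 8/13) → (53/13, 8/13)
T3 scale by (-2, 3): (53/13, 8/13) → (-106/13, 24/13)
T4 translate by (5, 0): (-106/13, 24/13) → (-41/13, 24/13)
T5 rotate counter-clockwise with cos θ = 7/25, sin θ = 24/25: (-41/13, 24/13) → (-863/325, -816/325)

T(p) = (-863/325, -816/325)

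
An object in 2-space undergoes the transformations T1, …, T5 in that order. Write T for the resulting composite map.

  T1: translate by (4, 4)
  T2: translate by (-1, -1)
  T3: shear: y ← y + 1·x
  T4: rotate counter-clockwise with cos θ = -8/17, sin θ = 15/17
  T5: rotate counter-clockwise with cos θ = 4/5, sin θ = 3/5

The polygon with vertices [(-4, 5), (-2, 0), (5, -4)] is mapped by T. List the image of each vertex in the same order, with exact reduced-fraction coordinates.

image vertices: (-35/17, -115/17), (-13/5, -16/5), (-868/85, -251/85)

T1 translate by (4, 4): (-4, 5) → (0, 9); (-2, 0) → (2, 4); (5, -4) → (9, 0)
T2 translate by (-1, -1): (0, 9) → (-1, 8); (2, 4) → (1, 3); (9, 0) → (8, -1)
T3 shear: y ← y + 1·x: (-1, 8) → (-1, 7); (1, 3) → (1, 4); (8, -1) → (8, 7)
T4 rotate counter-clockwise with cos θ = -8/17, sin θ = 15/17: (-1, 7) → (-97/17, -71/17); (1, 4) → (-4, -1); (8, 7) → (-169/17, 64/17)
T5 rotate counter-clockwise with cos θ = 4/5, sin θ = 3/5: (-97/17, -71/17) → (-35/17, -115/17); (-4, -1) → (-13/5, -16/5); (-169/17, 64/17) → (-868/85, -251/85)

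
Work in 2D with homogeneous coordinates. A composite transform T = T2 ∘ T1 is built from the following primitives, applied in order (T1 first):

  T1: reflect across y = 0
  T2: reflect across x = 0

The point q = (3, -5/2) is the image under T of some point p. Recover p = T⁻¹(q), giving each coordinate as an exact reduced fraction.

p = (-3, 5/2)

T1 = [1 0 0; 0 -1 0; 0 0 1]
T2·T1 = [-1 0 0; 0 -1 0; 0 0 1]
det M = 1; M⁻¹ = [-1 0 0; 0 -1 0; 0 0 1]
M⁻¹ · (3, -5/2)ᵀ = (-3, 5/2)ᵀ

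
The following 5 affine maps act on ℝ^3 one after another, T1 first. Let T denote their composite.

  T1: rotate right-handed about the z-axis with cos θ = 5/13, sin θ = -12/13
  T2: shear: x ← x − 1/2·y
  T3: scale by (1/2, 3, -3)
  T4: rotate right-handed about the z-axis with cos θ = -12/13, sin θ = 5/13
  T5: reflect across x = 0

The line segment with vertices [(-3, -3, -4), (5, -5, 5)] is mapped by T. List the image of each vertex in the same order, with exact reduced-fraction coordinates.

image vertices: (-54/169, -3639/676, 12), (-1230/169, 12315/676, -15)

T1 rotate right-handed about the z-axis with cos θ = 5/13, sin θ = -12/13: (-3, -3, -4) → (-51/13, 21/13, -4); (5, -5, 5) → (-35/13, -85/13, 5)
T2 shear: x ← x − 1/2·y: (-51/13, 21/13, -4) → (-123/26, 21/13, -4); (-35/13, -85/13, 5) → (15/26, -85/13, 5)
T3 scale by (1/2, 3, -3): (-123/26, 21/13, -4) → (-123/52, 63/13, 12); (15/26, -85/13, 5) → (15/52, -255/13, -15)
T4 rotate right-handed about the z-axis with cos θ = -12/13, sin θ = 5/13: (-123/52, 63/13, 12) → (54/169, -3639/676, 12); (15/52, -255/13, -15) → (1230/169, 12315/676, -15)
T5 reflect across x = 0: (54/169, -3639/676, 12) → (-54/169, -3639/676, 12); (1230/169, 12315/676, -15) → (-1230/169, 12315/676, -15)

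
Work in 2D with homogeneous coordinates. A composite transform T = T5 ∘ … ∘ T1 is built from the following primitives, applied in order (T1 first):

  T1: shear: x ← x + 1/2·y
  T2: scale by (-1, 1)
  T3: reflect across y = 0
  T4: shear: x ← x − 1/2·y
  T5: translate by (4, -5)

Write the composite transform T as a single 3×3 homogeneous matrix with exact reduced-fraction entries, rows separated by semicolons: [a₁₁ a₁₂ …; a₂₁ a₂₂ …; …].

T1 = [1 1/2 0; 0 1 0; 0 0 1]
T2·T1 = [-1 -1/2 0; 0 1 0; 0 0 1]
T3·…·T1 = [-1 -1/2 0; 0 -1 0; 0 0 1]
T4·…·T1 = [-1 0 0; 0 -1 0; 0 0 1]
T5·…·T1 = [-1 0 4; 0 -1 -5; 0 0 1]

T = [-1 0 4; 0 -1 -5; 0 0 1]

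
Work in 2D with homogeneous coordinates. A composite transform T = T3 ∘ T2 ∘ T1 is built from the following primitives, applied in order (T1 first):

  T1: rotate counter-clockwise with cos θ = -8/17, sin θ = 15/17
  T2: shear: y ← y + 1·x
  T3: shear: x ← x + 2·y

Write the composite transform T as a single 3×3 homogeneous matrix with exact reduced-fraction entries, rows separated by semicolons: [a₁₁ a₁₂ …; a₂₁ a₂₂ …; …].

T1 = [-8/17 -15/17 0; 15/17 -8/17 0; 0 0 1]
T2·T1 = [-8/17 -15/17 0; 7/17 -23/17 0; 0 0 1]
T3·…·T1 = [6/17 -61/17 0; 7/17 -23/17 0; 0 0 1]

T = [6/17 -61/17 0; 7/17 -23/17 0; 0 0 1]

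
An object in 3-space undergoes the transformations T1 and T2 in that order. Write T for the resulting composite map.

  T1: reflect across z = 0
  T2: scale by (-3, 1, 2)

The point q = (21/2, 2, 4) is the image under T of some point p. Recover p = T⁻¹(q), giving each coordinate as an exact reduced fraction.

p = (-7/2, 2, -2)

T1 = [1 0 0 0; 0 1 0 0; 0 0 -1 0; 0 0 0 1]
T2·T1 = [-3 0 0 0; 0 1 0 0; 0 0 -2 0; 0 0 0 1]
det M = 6; M⁻¹ = [-1/3 0 0 0; 0 1 0 0; 0 0 -1/2 0; 0 0 0 1]
M⁻¹ · (21/2, 2, 4)ᵀ = (-7/2, 2, -2)ᵀ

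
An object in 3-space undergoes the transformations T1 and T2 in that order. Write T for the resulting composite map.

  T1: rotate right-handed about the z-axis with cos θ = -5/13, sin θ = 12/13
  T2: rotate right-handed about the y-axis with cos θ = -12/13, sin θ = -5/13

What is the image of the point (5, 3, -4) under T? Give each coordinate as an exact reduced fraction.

T(p) = (992/169, 45/13, 319/169)

T1 rotate right-handed about the z-axis with cos θ = -5/13, sin θ = 12/13: (5, 3, -4) → (-61/13, 45/13, -4)
T2 rotate right-handed about the y-axis with cos θ = -12/13, sin θ = -5/13: (-61/13, 45/13, -4) → (992/169, 45/13, 319/169)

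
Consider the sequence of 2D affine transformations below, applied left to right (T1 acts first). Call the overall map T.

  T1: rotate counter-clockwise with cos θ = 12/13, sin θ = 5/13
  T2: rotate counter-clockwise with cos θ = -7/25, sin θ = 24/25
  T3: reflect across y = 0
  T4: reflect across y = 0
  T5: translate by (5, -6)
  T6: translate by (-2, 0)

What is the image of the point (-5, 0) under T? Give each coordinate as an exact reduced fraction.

T1 rotate counter-clockwise with cos θ = 12/13, sin θ = 5/13: (-5, 0) → (-60/13, -25/13)
T2 rotate counter-clockwise with cos θ = -7/25, sin θ = 24/25: (-60/13, -25/13) → (204/65, -253/65)
T3 reflect across y = 0: (204/65, -253/65) → (204/65, 253/65)
T4 reflect across y = 0: (204/65, 253/65) → (204/65, -253/65)
T5 translate by (5, -6): (204/65, -253/65) → (529/65, -643/65)
T6 translate by (-2, 0): (529/65, -643/65) → (399/65, -643/65)

T(p) = (399/65, -643/65)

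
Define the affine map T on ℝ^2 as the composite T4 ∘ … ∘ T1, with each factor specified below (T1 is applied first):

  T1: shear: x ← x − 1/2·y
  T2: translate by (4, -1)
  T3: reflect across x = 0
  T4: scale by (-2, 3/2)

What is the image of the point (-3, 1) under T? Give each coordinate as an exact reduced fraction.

T(p) = (1, 0)

T1 shear: x ← x − 1/2·y: (-3, 1) → (-7/2, 1)
T2 translate by (4, -1): (-7/2, 1) → (1/2, 0)
T3 reflect across x = 0: (1/2, 0) → (-1/2, 0)
T4 scale by (-2, 3/2): (-1/2, 0) → (1, 0)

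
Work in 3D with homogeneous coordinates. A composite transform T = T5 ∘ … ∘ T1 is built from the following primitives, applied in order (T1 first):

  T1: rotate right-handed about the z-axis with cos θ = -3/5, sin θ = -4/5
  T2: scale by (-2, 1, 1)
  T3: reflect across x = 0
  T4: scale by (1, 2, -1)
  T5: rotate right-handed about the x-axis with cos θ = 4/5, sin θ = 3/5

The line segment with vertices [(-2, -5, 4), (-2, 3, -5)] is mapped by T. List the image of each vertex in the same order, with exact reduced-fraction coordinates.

image vertices: (-28/5, 244/25, 58/25), (36/5, -83/25, 94/25)

T1 rotate right-handed about the z-axis with cos θ = -3/5, sin θ = -4/5: (-2, -5, 4) → (-14/5, 23/5, 4); (-2, 3, -5) → (18/5, -1/5, -5)
T2 scale by (-2, 1, 1): (-14/5, 23/5, 4) → (28/5, 23/5, 4); (18/5, -1/5, -5) → (-36/5, -1/5, -5)
T3 reflect across x = 0: (28/5, 23/5, 4) → (-28/5, 23/5, 4); (-36/5, -1/5, -5) → (36/5, -1/5, -5)
T4 scale by (1, 2, -1): (-28/5, 23/5, 4) → (-28/5, 46/5, -4); (36/5, -1/5, -5) → (36/5, -2/5, 5)
T5 rotate right-handed about the x-axis with cos θ = 4/5, sin θ = 3/5: (-28/5, 46/5, -4) → (-28/5, 244/25, 58/25); (36/5, -2/5, 5) → (36/5, -83/25, 94/25)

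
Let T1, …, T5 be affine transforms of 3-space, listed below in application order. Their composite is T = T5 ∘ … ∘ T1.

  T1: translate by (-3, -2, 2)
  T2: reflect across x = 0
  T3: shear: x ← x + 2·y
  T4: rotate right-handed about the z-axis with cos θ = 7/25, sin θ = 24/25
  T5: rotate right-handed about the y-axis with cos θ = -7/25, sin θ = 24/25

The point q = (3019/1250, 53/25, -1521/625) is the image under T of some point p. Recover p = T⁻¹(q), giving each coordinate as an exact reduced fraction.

T1 = [1 0 0 -3; 0 1 0 -2; 0 0 1 2; 0 0 0 1]
T2·T1 = [-1 0 0 3; 0 1 0 -2; 0 0 1 2; 0 0 0 1]
T3·…·T1 = [-1 2 0 -1; 0 1 0 -2; 0 0 1 2; 0 0 0 1]
T4·…·T1 = [-7/25 -2/5 0 41/25; -24/25 11/5 0 -38/25; 0 0 1 2; 0 0 0 1]
T5·…·T1 = [49/625 14/125 24/25 913/625; -24/25 11/5 0 -38/25; 168/625 48/125 -7/25 -1334/625; 0 0 0 1]
det M = -1; M⁻¹ = [77/125 -2/5 264/125 3; 168/625 7/25 576/625 2; 24/25 0 -7/25 -2; 0 0 0 1]
M⁻¹ · (3019/1250, 53/25, -1521/625)ᵀ = (-3/2, 1, 1)ᵀ

p = (-3/2, 1, 1)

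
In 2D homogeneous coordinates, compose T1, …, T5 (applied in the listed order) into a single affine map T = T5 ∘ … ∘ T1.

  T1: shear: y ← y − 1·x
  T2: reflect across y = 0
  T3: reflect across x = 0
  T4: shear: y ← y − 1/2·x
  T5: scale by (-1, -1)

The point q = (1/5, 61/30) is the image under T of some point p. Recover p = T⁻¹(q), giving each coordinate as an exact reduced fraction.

p = (1/5, 7/3)

T1 = [1 0 0; -1 1 0; 0 0 1]
T2·T1 = [1 0 0; 1 -1 0; 0 0 1]
T3·…·T1 = [-1 0 0; 1 -1 0; 0 0 1]
T4·…·T1 = [-1 0 0; 3/2 -1 0; 0 0 1]
T5·…·T1 = [1 0 0; -3/2 1 0; 0 0 1]
det M = 1; M⁻¹ = [1 0 0; 3/2 1 0; 0 0 1]
M⁻¹ · (1/5, 61/30)ᵀ = (1/5, 7/3)ᵀ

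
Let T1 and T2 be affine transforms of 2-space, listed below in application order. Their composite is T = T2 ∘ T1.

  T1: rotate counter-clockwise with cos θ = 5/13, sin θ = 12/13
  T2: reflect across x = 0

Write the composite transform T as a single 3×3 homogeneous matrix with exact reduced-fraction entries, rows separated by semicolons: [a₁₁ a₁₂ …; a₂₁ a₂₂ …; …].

T1 = [5/13 -12/13 0; 12/13 5/13 0; 0 0 1]
T2·T1 = [-5/13 12/13 0; 12/13 5/13 0; 0 0 1]

T = [-5/13 12/13 0; 12/13 5/13 0; 0 0 1]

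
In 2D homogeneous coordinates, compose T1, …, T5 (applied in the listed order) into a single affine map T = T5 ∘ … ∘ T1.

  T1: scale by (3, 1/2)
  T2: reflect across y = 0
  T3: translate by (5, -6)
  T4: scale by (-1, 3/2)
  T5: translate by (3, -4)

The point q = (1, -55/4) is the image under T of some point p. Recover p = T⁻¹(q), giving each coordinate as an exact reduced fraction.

p = (-1, 1)

T1 = [3 0 0; 0 1/2 0; 0 0 1]
T2·T1 = [3 0 0; 0 -1/2 0; 0 0 1]
T3·…·T1 = [3 0 5; 0 -1/2 -6; 0 0 1]
T4·…·T1 = [-3 0 -5; 0 -3/4 -9; 0 0 1]
T5·…·T1 = [-3 0 -2; 0 -3/4 -13; 0 0 1]
det M = 9/4; M⁻¹ = [-1/3 0 -2/3; 0 -4/3 -52/3; 0 0 1]
M⁻¹ · (1, -55/4)ᵀ = (-1, 1)ᵀ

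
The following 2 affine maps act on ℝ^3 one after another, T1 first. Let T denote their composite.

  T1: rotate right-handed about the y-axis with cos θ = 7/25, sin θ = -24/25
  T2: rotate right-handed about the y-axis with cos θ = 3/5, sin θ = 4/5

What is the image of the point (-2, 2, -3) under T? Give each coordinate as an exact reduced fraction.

T1 rotate right-handed about the y-axis with cos θ = 7/25, sin θ = -24/25: (-2, 2, -3) → (58/25, 2, -69/25)
T2 rotate right-handed about the y-axis with cos θ = 3/5, sin θ = 4/5: (58/25, 2, -69/25) → (-102/125, 2, -439/125)

T(p) = (-102/125, 2, -439/125)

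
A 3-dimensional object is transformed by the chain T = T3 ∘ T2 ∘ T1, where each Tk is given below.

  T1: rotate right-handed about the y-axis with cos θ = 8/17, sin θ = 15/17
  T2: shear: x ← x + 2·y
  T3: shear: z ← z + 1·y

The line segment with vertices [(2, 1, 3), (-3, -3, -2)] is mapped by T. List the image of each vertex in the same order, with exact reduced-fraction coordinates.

T1 rotate right-handed about the y-axis with cos θ = 8/17, sin θ = 15/17: (2, 1, 3) → (61/17, 1, -6/17); (-3, -3, -2) → (-54/17, -3, 29/17)
T2 shear: x ← x + 2·y: (61/17, 1, -6/17) → (95/17, 1, -6/17); (-54/17, -3, 29/17) → (-156/17, -3, 29/17)
T3 shear: z ← z + 1·y: (95/17, 1, -6/17) → (95/17, 1, 11/17); (-156/17, -3, 29/17) → (-156/17, -3, -22/17)

image vertices: (95/17, 1, 11/17), (-156/17, -3, -22/17)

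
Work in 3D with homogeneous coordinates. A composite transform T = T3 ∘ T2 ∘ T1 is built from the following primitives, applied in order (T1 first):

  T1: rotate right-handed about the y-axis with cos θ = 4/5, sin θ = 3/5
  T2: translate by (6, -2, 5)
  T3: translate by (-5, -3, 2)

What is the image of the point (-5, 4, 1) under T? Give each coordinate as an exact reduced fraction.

T1 rotate right-handed about the y-axis with cos θ = 4/5, sin θ = 3/5: (-5, 4, 1) → (-17/5, 4, 19/5)
T2 translate by (6, -2, 5): (-17/5, 4, 19/5) → (13/5, 2, 44/5)
T3 translate by (-5, -3, 2): (13/5, 2, 44/5) → (-12/5, -1, 54/5)

T(p) = (-12/5, -1, 54/5)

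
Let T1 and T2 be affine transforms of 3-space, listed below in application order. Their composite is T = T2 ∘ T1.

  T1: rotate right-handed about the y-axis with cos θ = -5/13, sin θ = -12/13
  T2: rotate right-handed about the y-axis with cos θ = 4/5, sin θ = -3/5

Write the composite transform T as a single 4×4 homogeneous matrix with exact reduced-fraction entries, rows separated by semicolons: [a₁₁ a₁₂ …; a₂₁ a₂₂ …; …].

T = [-56/65 0 -33/65 0; 0 1 0 0; 33/65 0 -56/65 0; 0 0 0 1]

T1 = [-5/13 0 -12/13 0; 0 1 0 0; 12/13 0 -5/13 0; 0 0 0 1]
T2·T1 = [-56/65 0 -33/65 0; 0 1 0 0; 33/65 0 -56/65 0; 0 0 0 1]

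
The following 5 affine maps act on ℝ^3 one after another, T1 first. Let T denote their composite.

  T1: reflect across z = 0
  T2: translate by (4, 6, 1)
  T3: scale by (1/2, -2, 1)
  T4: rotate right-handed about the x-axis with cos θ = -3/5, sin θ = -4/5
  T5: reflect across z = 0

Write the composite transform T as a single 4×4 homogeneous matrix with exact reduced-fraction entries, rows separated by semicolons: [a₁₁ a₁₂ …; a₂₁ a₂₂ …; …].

T = [1/2 0 0 2; 0 6/5 -4/5 8; 0 -8/5 -3/5 -9; 0 0 0 1]

T1 = [1 0 0 0; 0 1 0 0; 0 0 -1 0; 0 0 0 1]
T2·T1 = [1 0 0 4; 0 1 0 6; 0 0 -1 1; 0 0 0 1]
T3·…·T1 = [1/2 0 0 2; 0 -2 0 -12; 0 0 -1 1; 0 0 0 1]
T4·…·T1 = [1/2 0 0 2; 0 6/5 -4/5 8; 0 8/5 3/5 9; 0 0 0 1]
T5·…·T1 = [1/2 0 0 2; 0 6/5 -4/5 8; 0 -8/5 -3/5 -9; 0 0 0 1]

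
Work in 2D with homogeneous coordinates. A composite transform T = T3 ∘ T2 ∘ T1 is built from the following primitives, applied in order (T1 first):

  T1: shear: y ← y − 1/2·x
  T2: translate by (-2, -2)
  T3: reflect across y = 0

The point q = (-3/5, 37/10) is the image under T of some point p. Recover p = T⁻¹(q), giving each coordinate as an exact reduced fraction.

p = (7/5, -1)

T1 = [1 0 0; -1/2 1 0; 0 0 1]
T2·T1 = [1 0 -2; -1/2 1 -2; 0 0 1]
T3·…·T1 = [1 0 -2; 1/2 -1 2; 0 0 1]
det M = -1; M⁻¹ = [1 0 2; 1/2 -1 3; 0 0 1]
M⁻¹ · (-3/5, 37/10)ᵀ = (7/5, -1)ᵀ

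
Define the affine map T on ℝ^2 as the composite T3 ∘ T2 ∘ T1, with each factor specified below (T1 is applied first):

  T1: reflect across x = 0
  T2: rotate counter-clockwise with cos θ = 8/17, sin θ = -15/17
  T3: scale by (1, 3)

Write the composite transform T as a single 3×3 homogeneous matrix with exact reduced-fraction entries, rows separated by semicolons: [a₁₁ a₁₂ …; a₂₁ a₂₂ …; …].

T = [-8/17 15/17 0; 45/17 24/17 0; 0 0 1]

T1 = [-1 0 0; 0 1 0; 0 0 1]
T2·T1 = [-8/17 15/17 0; 15/17 8/17 0; 0 0 1]
T3·…·T1 = [-8/17 15/17 0; 45/17 24/17 0; 0 0 1]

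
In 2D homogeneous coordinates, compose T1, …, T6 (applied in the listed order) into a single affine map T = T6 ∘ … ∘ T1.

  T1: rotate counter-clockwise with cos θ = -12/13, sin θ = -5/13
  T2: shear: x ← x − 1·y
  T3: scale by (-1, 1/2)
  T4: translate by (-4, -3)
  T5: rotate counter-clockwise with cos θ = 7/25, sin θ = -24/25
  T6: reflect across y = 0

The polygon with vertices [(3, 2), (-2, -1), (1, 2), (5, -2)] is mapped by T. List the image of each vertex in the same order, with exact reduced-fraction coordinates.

image vertices: (-143/25, -177/50), (-203/65, -196/65), (-1837/325, -3043/650), (-829/325, 1369/650)

T1 rotate counter-clockwise with cos θ = -12/13, sin θ = -5/13: (3, 2) → (-2, -3); (-2, -1) → (19/13, 22/13); (1, 2) → (-2/13, -29/13); (5, -2) → (-70/13, -1/13)
T2 shear: x ← x − 1·y: (-2, -3) → (1, -3); (19/13, 22/13) → (-3/13, 22/13); (-2/13, -29/13) → (27/13, -29/13); (-70/13, -1/13) → (-69/13, -1/13)
T3 scale by (-1, 1/2): (1, -3) → (-1, -3/2); (-3/13, 22/13) → (3/13, 11/13); (27/13, -29/13) → (-27/13, -29/26); (-69/13, -1/13) → (69/13, -1/26)
T4 translate by (-4, -3): (-1, -3/2) → (-5, -9/2); (3/13, 11/13) → (-49/13, -28/13); (-27/13, -29/26) → (-79/13, -107/26); (69/13, -1/26) → (17/13, -79/26)
T5 rotate counter-clockwise with cos θ = 7/25, sin θ = -24/25: (-5, -9/2) → (-143/25, 177/50); (-49/13, -28/13) → (-203/65, 196/65); (-79/13, -107/26) → (-1837/325, 3043/650); (17/13, -79/26) → (-829/325, -1369/650)
T6 reflect across y = 0: (-143/25, 177/50) → (-143/25, -177/50); (-203/65, 196/65) → (-203/65, -196/65); (-1837/325, 3043/650) → (-1837/325, -3043/650); (-829/325, -1369/650) → (-829/325, 1369/650)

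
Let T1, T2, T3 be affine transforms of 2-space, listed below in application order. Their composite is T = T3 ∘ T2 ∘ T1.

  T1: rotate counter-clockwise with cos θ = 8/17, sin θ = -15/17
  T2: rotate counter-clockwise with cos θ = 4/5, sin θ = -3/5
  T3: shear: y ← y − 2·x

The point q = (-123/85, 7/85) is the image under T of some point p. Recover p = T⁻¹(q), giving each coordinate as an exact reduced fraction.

T1 = [8/17 15/17 0; -15/17 8/17 0; 0 0 1]
T2·T1 = [-13/85 84/85 0; -84/85 -13/85 0; 0 0 1]
T3·…·T1 = [-13/85 84/85 0; -58/85 -181/85 0; 0 0 1]
det M = 1; M⁻¹ = [-181/85 -84/85 0; 58/85 -13/85 0; 0 0 1]
M⁻¹ · (-123/85, 7/85)ᵀ = (3, -1)ᵀ

p = (3, -1)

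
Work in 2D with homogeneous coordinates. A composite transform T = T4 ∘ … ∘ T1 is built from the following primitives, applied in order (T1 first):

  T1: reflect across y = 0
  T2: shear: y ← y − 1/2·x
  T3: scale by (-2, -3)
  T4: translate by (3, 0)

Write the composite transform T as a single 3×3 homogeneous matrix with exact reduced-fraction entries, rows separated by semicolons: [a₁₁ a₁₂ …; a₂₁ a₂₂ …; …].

T = [-2 0 3; 3/2 3 0; 0 0 1]

T1 = [1 0 0; 0 -1 0; 0 0 1]
T2·T1 = [1 0 0; -1/2 -1 0; 0 0 1]
T3·…·T1 = [-2 0 0; 3/2 3 0; 0 0 1]
T4·…·T1 = [-2 0 3; 3/2 3 0; 0 0 1]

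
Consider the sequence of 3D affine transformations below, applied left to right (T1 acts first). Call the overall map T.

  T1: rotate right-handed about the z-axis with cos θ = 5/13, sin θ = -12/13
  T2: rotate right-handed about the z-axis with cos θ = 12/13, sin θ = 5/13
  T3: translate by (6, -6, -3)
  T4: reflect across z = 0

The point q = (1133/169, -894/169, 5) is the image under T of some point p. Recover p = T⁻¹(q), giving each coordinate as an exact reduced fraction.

p = (0, 1, -2)

T1 = [5/13 12/13 0 0; -12/13 5/13 0 0; 0 0 1 0; 0 0 0 1]
T2·T1 = [120/169 119/169 0 0; -119/169 120/169 0 0; 0 0 1 0; 0 0 0 1]
T3·…·T1 = [120/169 119/169 0 6; -119/169 120/169 0 -6; 0 0 1 -3; 0 0 0 1]
T4·…·T1 = [120/169 119/169 0 6; -119/169 120/169 0 -6; 0 0 -1 3; 0 0 0 1]
det M = -1; M⁻¹ = [120/169 -119/169 0 -1434/169; 119/169 120/169 0 6/169; 0 0 -1 3; 0 0 0 1]
M⁻¹ · (1133/169, -894/169, 5)ᵀ = (0, 1, -2)ᵀ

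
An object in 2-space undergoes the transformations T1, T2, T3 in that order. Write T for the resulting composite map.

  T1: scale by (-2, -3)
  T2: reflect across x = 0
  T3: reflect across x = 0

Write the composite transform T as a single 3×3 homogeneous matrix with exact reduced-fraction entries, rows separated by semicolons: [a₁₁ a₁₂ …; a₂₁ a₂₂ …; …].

T1 = [-2 0 0; 0 -3 0; 0 0 1]
T2·T1 = [2 0 0; 0 -3 0; 0 0 1]
T3·…·T1 = [-2 0 0; 0 -3 0; 0 0 1]

T = [-2 0 0; 0 -3 0; 0 0 1]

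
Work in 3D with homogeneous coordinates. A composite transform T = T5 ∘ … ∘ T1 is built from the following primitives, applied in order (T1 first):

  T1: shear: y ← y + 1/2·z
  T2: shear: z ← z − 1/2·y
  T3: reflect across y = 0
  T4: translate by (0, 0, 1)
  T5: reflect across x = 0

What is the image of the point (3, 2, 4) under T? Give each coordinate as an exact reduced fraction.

T1 shear: y ← y + 1/2·z: (3, 2, 4) → (3, 4, 4)
T2 shear: z ← z − 1/2·y: (3, 4, 4) → (3, 4, 2)
T3 reflect across y = 0: (3, 4, 2) → (3, -4, 2)
T4 translate by (0, 0, 1): (3, -4, 2) → (3, -4, 3)
T5 reflect across x = 0: (3, -4, 3) → (-3, -4, 3)

T(p) = (-3, -4, 3)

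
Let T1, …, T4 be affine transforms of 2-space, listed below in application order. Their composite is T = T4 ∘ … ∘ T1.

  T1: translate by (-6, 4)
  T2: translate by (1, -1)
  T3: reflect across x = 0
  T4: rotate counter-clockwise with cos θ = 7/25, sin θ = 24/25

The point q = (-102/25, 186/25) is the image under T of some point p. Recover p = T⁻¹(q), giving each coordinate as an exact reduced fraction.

p = (-1, 3)

T1 = [1 0 -6; 0 1 4; 0 0 1]
T2·T1 = [1 0 -5; 0 1 3; 0 0 1]
T3·…·T1 = [-1 0 5; 0 1 3; 0 0 1]
T4·…·T1 = [-7/25 -24/25 -37/25; -24/25 7/25 141/25; 0 0 1]
det M = -1; M⁻¹ = [-7/25 -24/25 5; -24/25 7/25 -3; 0 0 1]
M⁻¹ · (-102/25, 186/25)ᵀ = (-1, 3)ᵀ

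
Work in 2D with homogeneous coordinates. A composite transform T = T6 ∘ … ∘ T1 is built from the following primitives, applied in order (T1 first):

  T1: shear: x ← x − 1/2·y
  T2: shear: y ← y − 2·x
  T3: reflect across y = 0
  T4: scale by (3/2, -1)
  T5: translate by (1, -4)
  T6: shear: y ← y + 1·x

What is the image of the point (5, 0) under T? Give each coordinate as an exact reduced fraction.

T1 shear: x ← x − 1/2·y: (5, 0) → (5, 0)
T2 shear: y ← y − 2·x: (5, 0) → (5, -10)
T3 reflect across y = 0: (5, -10) → (5, 10)
T4 scale by (3/2, -1): (5, 10) → (15/2, -10)
T5 translate by (1, -4): (15/2, -10) → (17/2, -14)
T6 shear: y ← y + 1·x: (17/2, -14) → (17/2, -11/2)

T(p) = (17/2, -11/2)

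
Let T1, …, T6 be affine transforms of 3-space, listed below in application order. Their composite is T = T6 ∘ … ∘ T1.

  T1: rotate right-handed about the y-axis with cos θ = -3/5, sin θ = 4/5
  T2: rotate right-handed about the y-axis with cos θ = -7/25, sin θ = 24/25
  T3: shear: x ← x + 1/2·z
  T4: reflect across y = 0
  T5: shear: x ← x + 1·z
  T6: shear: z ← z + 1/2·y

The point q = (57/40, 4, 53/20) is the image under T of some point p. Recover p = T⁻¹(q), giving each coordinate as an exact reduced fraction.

p = (1/4, -4, -3/4)

T1 = [-3/5 0 4/5 0; 0 1 0 0; -4/5 0 -3/5 0; 0 0 0 1]
T2·T1 = [-3/5 0 -4/5 0; 0 1 0 0; 4/5 0 -3/5 0; 0 0 0 1]
T3·…·T1 = [-1/5 0 -11/10 0; 0 1 0 0; 4/5 0 -3/5 0; 0 0 0 1]
T4·…·T1 = [-1/5 0 -11/10 0; 0 -1 0 0; 4/5 0 -3/5 0; 0 0 0 1]
T5·…·T1 = [3/5 0 -17/10 0; 0 -1 0 0; 4/5 0 -3/5 0; 0 0 0 1]
T6·…·T1 = [3/5 0 -17/10 0; 0 -1 0 0; 4/5 -1/2 -3/5 0; 0 0 0 1]
det M = -1; M⁻¹ = [-3/5 -17/20 17/10 0; 0 -1 0 0; -4/5 -3/10 3/5 0; 0 0 0 1]
M⁻¹ · (57/40, 4, 53/20)ᵀ = (1/4, -4, -3/4)ᵀ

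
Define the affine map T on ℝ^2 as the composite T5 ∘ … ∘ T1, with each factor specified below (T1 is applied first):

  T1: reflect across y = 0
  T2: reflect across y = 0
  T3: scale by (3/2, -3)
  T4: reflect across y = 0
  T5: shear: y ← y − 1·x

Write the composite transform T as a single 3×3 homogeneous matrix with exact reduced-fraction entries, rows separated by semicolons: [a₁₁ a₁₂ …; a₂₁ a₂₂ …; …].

T = [3/2 0 0; -3/2 3 0; 0 0 1]

T1 = [1 0 0; 0 -1 0; 0 0 1]
T2·T1 = [1 0 0; 0 1 0; 0 0 1]
T3·…·T1 = [3/2 0 0; 0 -3 0; 0 0 1]
T4·…·T1 = [3/2 0 0; 0 3 0; 0 0 1]
T5·…·T1 = [3/2 0 0; -3/2 3 0; 0 0 1]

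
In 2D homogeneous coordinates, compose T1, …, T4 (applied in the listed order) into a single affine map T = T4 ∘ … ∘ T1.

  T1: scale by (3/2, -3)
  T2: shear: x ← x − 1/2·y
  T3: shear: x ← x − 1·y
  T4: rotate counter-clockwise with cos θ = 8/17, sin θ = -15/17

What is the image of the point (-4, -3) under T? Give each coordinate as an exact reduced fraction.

T(p) = (-21/17, 729/34)

T1 scale by (3/2, -3): (-4, -3) → (-6, 9)
T2 shear: x ← x − 1/2·y: (-6, 9) → (-21/2, 9)
T3 shear: x ← x − 1·y: (-21/2, 9) → (-39/2, 9)
T4 rotate counter-clockwise with cos θ = 8/17, sin θ = -15/17: (-39/2, 9) → (-21/17, 729/34)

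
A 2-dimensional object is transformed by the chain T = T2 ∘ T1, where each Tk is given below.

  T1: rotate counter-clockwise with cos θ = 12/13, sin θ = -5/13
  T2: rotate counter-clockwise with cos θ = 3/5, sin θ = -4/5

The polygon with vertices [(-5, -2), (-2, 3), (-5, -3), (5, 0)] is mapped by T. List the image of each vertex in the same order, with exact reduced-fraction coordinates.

T1 rotate counter-clockwise with cos θ = 12/13, sin θ = -5/13: (-5, -2) → (-70/13, 1/13); (-2, 3) → (-9/13, 46/13); (-5, -3) → (-75/13, -11/13); (5, 0) → (60/13, -25/13)
T2 rotate counter-clockwise with cos θ = 3/5, sin θ = -4/5: (-70/13, 1/13) → (-206/65, 283/65); (-9/13, 46/13) → (157/65, 174/65); (-75/13, -11/13) → (-269/65, 267/65); (60/13, -25/13) → (16/13, -63/13)

image vertices: (-206/65, 283/65), (157/65, 174/65), (-269/65, 267/65), (16/13, -63/13)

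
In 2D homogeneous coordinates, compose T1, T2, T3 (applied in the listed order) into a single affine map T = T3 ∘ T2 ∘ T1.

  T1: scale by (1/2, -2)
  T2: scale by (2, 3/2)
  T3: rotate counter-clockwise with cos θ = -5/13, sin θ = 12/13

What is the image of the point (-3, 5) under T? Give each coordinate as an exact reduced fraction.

T(p) = (15, 3)

T1 scale by (1/2, -2): (-3, 5) → (-3/2, -10)
T2 scale by (2, 3/2): (-3/2, -10) → (-3, -15)
T3 rotate counter-clockwise with cos θ = -5/13, sin θ = 12/13: (-3, -15) → (15, 3)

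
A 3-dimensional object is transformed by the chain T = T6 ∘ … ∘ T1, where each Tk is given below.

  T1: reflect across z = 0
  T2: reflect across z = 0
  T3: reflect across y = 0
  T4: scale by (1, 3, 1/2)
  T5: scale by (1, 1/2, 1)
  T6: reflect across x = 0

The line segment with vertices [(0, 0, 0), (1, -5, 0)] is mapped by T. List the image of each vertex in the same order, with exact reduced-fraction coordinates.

T1 reflect across z = 0: (0, 0, 0) → (0, 0, 0); (1, -5, 0) → (1, -5, 0)
T2 reflect across z = 0: (0, 0, 0) → (0, 0, 0); (1, -5, 0) → (1, -5, 0)
T3 reflect across y = 0: (0, 0, 0) → (0, 0, 0); (1, -5, 0) → (1, 5, 0)
T4 scale by (1, 3, 1/2): (0, 0, 0) → (0, 0, 0); (1, 5, 0) → (1, 15, 0)
T5 scale by (1, 1/2, 1): (0, 0, 0) → (0, 0, 0); (1, 15, 0) → (1, 15/2, 0)
T6 reflect across x = 0: (0, 0, 0) → (0, 0, 0); (1, 15/2, 0) → (-1, 15/2, 0)

image vertices: (0, 0, 0), (-1, 15/2, 0)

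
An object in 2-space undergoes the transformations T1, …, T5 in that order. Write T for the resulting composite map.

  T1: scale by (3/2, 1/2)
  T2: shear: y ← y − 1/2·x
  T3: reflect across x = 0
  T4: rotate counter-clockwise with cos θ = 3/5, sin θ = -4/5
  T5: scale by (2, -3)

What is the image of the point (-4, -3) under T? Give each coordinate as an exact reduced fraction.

T(p) = (48/5, 117/10)

T1 scale by (3/2, 1/2): (-4, -3) → (-6, -3/2)
T2 shear: y ← y − 1/2·x: (-6, -3/2) → (-6, 3/2)
T3 reflect across x = 0: (-6, 3/2) → (6, 3/2)
T4 rotate counter-clockwise with cos θ = 3/5, sin θ = -4/5: (6, 3/2) → (24/5, -39/10)
T5 scale by (2, -3): (24/5, -39/10) → (48/5, 117/10)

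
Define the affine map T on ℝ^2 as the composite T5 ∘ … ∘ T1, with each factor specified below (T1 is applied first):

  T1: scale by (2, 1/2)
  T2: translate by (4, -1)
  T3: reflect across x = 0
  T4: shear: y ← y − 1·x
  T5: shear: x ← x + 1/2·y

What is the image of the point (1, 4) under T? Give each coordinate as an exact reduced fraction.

T(p) = (-5/2, 7)

T1 scale by (2, 1/2): (1, 4) → (2, 2)
T2 translate by (4, -1): (2, 2) → (6, 1)
T3 reflect across x = 0: (6, 1) → (-6, 1)
T4 shear: y ← y − 1·x: (-6, 1) → (-6, 7)
T5 shear: x ← x + 1/2·y: (-6, 7) → (-5/2, 7)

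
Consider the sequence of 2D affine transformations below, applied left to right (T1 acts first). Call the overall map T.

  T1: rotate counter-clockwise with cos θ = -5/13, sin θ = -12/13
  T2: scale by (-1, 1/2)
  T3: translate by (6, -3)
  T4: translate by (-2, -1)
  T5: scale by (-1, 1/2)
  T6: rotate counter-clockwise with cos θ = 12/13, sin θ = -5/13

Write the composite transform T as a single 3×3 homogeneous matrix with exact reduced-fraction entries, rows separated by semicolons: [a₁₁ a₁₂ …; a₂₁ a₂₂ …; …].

T = [-75/169 551/676 -58/13; -11/169 -75/169 -4/13; 0 0 1]

T1 = [-5/13 12/13 0; -12/13 -5/13 0; 0 0 1]
T2·T1 = [5/13 -12/13 0; -6/13 -5/26 0; 0 0 1]
T3·…·T1 = [5/13 -12/13 6; -6/13 -5/26 -3; 0 0 1]
T4·…·T1 = [5/13 -12/13 4; -6/13 -5/26 -4; 0 0 1]
T5·…·T1 = [-5/13 12/13 -4; -3/13 -5/52 -2; 0 0 1]
T6·…·T1 = [-75/169 551/676 -58/13; -11/169 -75/169 -4/13; 0 0 1]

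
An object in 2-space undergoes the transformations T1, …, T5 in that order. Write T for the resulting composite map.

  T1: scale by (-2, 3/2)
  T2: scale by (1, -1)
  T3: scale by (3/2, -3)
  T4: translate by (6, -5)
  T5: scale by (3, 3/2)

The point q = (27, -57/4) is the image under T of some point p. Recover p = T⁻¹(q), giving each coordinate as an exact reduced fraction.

p = (-1, -1)

T1 = [-2 0 0; 0 3/2 0; 0 0 1]
T2·T1 = [-2 0 0; 0 -3/2 0; 0 0 1]
T3·…·T1 = [-3 0 0; 0 9/2 0; 0 0 1]
T4·…·T1 = [-3 0 6; 0 9/2 -5; 0 0 1]
T5·…·T1 = [-9 0 18; 0 27/4 -15/2; 0 0 1]
det M = -243/4; M⁻¹ = [-1/9 0 2; 0 4/27 10/9; 0 0 1]
M⁻¹ · (27, -57/4)ᵀ = (-1, -1)ᵀ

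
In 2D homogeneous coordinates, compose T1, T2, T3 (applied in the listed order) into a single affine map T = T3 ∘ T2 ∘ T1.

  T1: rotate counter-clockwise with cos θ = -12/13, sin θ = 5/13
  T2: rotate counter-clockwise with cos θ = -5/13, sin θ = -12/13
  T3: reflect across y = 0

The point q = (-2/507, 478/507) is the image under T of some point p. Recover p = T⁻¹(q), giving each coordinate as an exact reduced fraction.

T1 = [-12/13 -5/13 0; 5/13 -12/13 0; 0 0 1]
T2·T1 = [120/169 -119/169 0; 119/169 120/169 0; 0 0 1]
T3·…·T1 = [120/169 -119/169 0; -119/169 -120/169 0; 0 0 1]
det M = -1; M⁻¹ = [120/169 -119/169 0; -119/169 -120/169 0; 0 0 1]
M⁻¹ · (-2/507, 478/507)ᵀ = (-2/3, -2/3)ᵀ

p = (-2/3, -2/3)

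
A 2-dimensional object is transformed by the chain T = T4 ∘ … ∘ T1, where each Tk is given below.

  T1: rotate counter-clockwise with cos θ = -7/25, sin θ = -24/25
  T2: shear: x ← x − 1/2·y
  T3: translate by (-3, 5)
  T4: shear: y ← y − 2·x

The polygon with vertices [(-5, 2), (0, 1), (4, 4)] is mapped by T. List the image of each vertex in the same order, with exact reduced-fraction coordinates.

image vertices: (-9/5, 321/25), (-19/10, 213/25), (11/5, -109/25)

T1 rotate counter-clockwise with cos θ = -7/25, sin θ = -24/25: (-5, 2) → (83/25, 106/25); (0, 1) → (24/25, -7/25); (4, 4) → (68/25, -124/25)
T2 shear: x ← x − 1/2·y: (83/25, 106/25) → (6/5, 106/25); (24/25, -7/25) → (11/10, -7/25); (68/25, -124/25) → (26/5, -124/25)
T3 translate by (-3, 5): (6/5, 106/25) → (-9/5, 231/25); (11/10, -7/25) → (-19/10, 118/25); (26/5, -124/25) → (11/5, 1/25)
T4 shear: y ← y − 2·x: (-9/5, 231/25) → (-9/5, 321/25); (-19/10, 118/25) → (-19/10, 213/25); (11/5, 1/25) → (11/5, -109/25)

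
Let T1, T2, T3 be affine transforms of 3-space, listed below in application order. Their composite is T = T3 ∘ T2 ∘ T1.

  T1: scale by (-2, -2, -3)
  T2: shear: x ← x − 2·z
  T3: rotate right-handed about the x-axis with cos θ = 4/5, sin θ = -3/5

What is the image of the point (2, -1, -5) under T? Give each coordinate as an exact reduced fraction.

T1 scale by (-2, -2, -3): (2, -1, -5) → (-4, 2, 15)
T2 shear: x ← x − 2·z: (-4, 2, 15) → (-34, 2, 15)
T3 rotate right-handed about the x-axis with cos θ = 4/5, sin θ = -3/5: (-34, 2, 15) → (-34, 53/5, 54/5)

T(p) = (-34, 53/5, 54/5)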